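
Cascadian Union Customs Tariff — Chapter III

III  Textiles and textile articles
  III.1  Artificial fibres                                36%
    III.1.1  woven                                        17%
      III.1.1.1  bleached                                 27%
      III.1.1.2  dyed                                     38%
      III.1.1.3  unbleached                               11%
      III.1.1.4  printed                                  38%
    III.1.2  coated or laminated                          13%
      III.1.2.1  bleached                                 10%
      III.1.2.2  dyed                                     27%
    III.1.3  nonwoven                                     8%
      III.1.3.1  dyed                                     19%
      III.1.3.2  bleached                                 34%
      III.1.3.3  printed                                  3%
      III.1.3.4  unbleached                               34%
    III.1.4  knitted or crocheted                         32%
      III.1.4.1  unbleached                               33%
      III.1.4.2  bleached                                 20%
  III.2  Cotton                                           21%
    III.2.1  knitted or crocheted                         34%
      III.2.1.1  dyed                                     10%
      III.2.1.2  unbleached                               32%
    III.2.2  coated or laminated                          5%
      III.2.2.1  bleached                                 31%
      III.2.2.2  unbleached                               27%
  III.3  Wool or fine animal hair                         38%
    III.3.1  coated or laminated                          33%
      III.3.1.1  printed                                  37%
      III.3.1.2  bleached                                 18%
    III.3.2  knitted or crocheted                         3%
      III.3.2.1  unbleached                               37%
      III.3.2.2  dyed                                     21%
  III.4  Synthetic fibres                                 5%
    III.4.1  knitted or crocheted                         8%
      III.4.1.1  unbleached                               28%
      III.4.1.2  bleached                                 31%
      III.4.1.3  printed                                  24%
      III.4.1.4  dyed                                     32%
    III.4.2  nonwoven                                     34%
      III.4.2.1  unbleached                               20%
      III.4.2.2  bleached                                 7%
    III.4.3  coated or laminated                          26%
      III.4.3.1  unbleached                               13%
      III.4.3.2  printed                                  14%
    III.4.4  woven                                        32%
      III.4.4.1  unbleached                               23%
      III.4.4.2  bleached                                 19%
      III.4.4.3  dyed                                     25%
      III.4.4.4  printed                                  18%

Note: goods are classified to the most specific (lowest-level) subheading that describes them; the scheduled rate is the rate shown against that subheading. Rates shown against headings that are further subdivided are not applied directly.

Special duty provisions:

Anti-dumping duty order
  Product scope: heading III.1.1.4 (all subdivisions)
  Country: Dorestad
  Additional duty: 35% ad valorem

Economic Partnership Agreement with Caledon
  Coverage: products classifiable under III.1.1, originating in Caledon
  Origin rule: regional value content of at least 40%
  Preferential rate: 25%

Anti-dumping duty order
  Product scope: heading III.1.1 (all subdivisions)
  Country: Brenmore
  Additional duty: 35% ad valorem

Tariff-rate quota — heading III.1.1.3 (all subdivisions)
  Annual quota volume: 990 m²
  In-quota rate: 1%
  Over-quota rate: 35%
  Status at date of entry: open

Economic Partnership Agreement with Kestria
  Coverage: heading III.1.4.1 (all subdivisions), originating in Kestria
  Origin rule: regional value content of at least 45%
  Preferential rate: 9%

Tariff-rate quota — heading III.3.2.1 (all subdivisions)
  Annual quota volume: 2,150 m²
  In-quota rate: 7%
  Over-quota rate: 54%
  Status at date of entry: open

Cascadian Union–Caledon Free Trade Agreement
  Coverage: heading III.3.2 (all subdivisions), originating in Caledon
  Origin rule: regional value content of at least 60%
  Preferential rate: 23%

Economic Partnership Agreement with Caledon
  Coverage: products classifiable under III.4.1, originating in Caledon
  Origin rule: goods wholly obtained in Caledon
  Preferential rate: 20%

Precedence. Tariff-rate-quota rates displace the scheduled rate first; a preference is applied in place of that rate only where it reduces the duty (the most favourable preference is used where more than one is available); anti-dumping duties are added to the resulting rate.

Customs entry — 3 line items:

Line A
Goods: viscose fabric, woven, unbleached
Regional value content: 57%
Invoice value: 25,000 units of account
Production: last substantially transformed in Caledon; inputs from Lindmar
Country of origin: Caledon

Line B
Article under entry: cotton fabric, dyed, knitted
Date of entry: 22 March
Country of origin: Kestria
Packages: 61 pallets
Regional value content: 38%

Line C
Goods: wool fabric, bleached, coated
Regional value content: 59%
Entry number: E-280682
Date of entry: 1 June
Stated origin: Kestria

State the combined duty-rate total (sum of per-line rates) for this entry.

29%

Line A: viscose → III.1; woven → III.1.1; unbleached → III.1.1.3. Scheduled 11%. quota on III.1.1.3 open → in-quota 1%; Caledon agreement on III.1.1: RVC ≥ 40% → 25% available; Caledon agreement on III.3.2: III.1.1.3 not covered; Caledon agreement on III.4.1: III.1.1.3 not covered; preference 25% not lower than 1% → no reduction. → 1%.
Line B: cotton → III.2; knitted → III.2.1; dyed → III.2.1.1. Scheduled 10%. Kestria agreement on III.1.4.1: III.2.1.1 not covered. → 10%.
Line C: wool → III.3; coated → III.3.1; bleached → III.3.1.2. Scheduled 18%. Kestria agreement on III.1.4.1: III.3.1.2 not covered. → 18%.
Sum: 1% + 10% + 18% = 29%.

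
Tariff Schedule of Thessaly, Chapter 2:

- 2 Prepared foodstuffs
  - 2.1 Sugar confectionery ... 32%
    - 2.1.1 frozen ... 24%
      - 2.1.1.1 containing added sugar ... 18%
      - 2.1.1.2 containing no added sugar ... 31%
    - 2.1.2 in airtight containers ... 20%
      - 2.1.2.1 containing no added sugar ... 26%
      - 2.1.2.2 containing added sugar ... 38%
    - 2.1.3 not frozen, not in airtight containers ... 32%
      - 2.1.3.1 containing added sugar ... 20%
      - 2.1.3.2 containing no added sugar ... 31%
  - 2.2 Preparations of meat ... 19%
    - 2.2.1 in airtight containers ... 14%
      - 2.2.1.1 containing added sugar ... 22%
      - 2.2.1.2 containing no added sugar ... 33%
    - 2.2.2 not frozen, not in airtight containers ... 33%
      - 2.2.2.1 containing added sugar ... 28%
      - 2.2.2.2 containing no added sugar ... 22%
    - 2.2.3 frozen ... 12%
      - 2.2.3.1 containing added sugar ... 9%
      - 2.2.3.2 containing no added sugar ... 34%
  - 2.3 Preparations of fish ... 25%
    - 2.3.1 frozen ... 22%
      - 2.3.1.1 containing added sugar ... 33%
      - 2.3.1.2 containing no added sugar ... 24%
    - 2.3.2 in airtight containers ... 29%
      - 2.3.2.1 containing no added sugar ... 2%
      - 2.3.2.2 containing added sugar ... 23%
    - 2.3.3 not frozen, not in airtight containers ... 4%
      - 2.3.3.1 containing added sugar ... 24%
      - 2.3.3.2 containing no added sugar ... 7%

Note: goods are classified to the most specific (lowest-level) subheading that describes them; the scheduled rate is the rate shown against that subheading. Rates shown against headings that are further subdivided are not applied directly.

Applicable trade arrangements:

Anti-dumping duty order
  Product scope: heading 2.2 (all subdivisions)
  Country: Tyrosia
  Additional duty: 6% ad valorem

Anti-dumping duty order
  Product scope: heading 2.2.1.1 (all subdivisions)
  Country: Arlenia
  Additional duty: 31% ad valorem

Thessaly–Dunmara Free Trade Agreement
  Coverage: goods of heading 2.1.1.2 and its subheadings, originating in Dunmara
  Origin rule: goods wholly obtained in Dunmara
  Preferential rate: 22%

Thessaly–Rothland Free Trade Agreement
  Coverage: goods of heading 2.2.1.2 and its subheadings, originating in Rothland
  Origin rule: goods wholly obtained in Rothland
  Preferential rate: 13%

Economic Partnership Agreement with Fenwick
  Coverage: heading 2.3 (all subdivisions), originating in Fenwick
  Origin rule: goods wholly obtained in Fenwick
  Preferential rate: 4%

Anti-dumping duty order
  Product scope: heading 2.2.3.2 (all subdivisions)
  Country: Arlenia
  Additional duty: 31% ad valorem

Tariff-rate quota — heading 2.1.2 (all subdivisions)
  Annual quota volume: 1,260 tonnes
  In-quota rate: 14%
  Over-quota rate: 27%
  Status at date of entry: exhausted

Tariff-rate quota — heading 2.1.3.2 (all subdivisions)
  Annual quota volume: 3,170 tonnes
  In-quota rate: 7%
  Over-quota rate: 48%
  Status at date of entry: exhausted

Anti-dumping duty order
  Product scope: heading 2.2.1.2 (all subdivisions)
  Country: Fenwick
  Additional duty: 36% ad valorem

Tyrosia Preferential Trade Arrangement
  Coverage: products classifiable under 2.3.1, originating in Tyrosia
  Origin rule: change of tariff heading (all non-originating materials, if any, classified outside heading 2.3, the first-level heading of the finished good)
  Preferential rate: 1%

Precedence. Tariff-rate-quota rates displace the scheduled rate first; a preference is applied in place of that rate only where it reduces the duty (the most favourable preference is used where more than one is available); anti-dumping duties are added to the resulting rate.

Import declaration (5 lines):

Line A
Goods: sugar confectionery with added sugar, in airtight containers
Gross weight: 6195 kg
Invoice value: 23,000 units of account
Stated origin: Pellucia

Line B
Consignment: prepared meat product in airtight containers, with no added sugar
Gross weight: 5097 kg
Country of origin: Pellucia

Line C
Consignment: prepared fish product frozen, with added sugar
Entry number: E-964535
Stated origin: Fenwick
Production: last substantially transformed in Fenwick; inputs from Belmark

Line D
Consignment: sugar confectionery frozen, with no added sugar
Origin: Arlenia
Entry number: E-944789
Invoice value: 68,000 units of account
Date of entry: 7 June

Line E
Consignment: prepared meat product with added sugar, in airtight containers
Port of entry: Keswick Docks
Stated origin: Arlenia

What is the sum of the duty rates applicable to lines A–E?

Line A: sugar confectionery → 2.1; in airtight containers → 2.1.2; with added sugar → 2.1.2.2. Scheduled 38%. quota on 2.1.2 exhausted → over-quota 27%. → 27%.
Line B: prepared meat product → 2.2; in airtight containers → 2.2.1; with no added sugar → 2.2.1.2. Scheduled 33%. No special measure applies. → 33%.
Line C: prepared fish product → 2.3; frozen → 2.3.1; with added sugar → 2.3.1.1. Scheduled 33%. Fenwick agreement on 2.3: not wholly obtained. → 33%.
Line D: sugar confectionery → 2.1; frozen → 2.1.1; with no added sugar → 2.1.1.2. Scheduled 31%. No special measure applies. → 31%.
Line E: prepared meat product → 2.2; in airtight containers → 2.2.1; with added sugar → 2.2.1.1. Scheduled 22%. anti-dumping (Arlenia, 2.2.1.1): +31%; total 22% + 31% = 53%. → 53%.
Sum: 27% + 33% + 33% + 31% + 53% = 177%.

177%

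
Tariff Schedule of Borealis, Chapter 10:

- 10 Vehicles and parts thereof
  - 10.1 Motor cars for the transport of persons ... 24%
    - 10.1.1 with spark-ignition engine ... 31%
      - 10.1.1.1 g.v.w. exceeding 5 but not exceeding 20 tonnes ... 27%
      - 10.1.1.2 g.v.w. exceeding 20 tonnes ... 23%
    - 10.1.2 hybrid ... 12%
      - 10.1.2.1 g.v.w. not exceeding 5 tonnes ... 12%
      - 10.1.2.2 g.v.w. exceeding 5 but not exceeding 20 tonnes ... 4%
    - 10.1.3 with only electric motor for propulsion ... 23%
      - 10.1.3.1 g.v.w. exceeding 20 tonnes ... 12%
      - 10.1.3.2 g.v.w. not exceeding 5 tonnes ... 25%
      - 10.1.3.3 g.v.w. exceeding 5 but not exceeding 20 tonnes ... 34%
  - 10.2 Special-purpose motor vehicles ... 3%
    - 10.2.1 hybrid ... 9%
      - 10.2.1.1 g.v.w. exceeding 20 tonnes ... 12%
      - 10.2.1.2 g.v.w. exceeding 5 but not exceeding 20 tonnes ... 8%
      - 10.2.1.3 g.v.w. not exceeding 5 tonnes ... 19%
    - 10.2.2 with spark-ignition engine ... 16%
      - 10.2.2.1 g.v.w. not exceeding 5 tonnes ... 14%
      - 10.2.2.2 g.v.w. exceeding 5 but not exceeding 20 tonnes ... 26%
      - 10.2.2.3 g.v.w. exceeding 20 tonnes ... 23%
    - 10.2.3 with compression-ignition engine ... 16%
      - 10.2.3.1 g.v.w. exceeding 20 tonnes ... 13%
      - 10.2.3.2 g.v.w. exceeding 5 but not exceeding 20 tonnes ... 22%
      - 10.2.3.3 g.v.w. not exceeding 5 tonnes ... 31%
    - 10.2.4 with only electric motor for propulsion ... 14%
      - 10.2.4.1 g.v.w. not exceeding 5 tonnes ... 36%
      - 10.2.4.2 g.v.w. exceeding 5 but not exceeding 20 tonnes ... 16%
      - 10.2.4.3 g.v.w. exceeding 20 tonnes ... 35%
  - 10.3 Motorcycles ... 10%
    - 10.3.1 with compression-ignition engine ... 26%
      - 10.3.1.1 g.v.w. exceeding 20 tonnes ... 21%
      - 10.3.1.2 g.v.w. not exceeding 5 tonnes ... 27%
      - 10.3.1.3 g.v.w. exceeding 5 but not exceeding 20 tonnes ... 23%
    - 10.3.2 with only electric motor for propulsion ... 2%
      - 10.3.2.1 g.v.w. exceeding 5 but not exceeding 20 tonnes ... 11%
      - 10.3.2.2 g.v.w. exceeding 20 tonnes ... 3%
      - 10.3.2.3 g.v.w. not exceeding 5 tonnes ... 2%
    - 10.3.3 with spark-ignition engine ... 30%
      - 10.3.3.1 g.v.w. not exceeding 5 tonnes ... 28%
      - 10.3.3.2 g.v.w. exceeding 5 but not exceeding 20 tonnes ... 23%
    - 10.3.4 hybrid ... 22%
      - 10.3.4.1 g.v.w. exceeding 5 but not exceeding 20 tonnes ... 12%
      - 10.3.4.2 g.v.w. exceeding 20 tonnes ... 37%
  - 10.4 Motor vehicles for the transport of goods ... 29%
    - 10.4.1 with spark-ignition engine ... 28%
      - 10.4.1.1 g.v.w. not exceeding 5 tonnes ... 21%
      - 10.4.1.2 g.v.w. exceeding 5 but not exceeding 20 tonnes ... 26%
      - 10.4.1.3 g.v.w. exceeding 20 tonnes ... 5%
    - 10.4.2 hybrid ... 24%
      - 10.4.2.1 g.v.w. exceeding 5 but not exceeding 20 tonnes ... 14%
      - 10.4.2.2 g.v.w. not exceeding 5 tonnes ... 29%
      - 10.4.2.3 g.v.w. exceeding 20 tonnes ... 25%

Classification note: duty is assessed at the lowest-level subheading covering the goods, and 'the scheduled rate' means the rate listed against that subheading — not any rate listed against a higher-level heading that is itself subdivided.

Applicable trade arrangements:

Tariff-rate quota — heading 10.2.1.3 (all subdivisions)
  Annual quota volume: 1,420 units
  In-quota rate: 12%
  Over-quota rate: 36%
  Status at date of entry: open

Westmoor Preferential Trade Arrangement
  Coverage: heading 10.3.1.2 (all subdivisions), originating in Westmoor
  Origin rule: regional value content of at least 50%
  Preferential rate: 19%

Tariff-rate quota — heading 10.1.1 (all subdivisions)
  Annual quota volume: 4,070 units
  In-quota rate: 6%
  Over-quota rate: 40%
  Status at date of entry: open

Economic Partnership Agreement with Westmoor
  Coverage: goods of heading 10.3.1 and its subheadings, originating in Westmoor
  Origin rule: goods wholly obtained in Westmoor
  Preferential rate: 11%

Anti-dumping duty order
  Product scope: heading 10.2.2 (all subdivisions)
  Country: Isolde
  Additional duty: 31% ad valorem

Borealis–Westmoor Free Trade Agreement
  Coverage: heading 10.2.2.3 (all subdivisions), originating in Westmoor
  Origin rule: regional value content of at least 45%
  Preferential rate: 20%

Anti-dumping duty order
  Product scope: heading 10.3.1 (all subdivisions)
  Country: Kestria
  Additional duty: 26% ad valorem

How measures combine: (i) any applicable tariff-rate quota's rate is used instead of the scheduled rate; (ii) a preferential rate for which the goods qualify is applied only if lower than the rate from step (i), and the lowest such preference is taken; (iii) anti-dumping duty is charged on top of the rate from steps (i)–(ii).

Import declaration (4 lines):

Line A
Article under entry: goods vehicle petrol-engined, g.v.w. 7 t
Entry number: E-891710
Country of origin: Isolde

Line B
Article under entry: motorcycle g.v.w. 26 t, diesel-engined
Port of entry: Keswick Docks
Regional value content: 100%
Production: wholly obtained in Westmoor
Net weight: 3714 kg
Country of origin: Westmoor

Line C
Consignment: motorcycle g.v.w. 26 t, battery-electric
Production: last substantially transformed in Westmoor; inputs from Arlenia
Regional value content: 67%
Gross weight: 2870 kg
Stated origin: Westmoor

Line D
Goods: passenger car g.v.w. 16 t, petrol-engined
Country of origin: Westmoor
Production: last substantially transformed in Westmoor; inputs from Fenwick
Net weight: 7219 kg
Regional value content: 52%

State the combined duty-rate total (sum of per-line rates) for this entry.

46%

Line A: goods vehicle → 10.4; petrol-engined → 10.4.1; g.v.w. 7 t → 10.4.1.2. Scheduled 26%. No special measure applies. → 26%.
Line B: motorcycle → 10.3; diesel-engined → 10.3.1; g.v.w. 26 t → 10.3.1.1. Scheduled 21%. Westmoor agreement on 10.3.1.2: 10.3.1.1 not covered; Westmoor agreement on 10.3.1: wholly obtained → 11% available; Westmoor agreement on 10.2.2.3: 10.3.1.1 not covered; preferential 11%. → 11%.
Line C: motorcycle → 10.3; battery-electric → 10.3.2; g.v.w. 26 t → 10.3.2.2. Scheduled 3%. Westmoor agreement on 10.3.1.2: 10.3.2.2 not covered; Westmoor agreement on 10.3.1: 10.3.2.2 not covered; Westmoor agreement on 10.2.2.3: 10.3.2.2 not covered. → 3%.
Line D: passenger car → 10.1; petrol-engined → 10.1.1; g.v.w. 16 t → 10.1.1.1. Scheduled 27%. quota on 10.1.1 open → in-quota 6%; Westmoor agreement on 10.3.1.2: 10.1.1.1 not covered; Westmoor agreement on 10.3.1: 10.1.1.1 not covered; Westmoor agreement on 10.2.2.3: 10.1.1.1 not covered. → 6%.
Sum: 26% + 11% + 3% + 6% = 46%.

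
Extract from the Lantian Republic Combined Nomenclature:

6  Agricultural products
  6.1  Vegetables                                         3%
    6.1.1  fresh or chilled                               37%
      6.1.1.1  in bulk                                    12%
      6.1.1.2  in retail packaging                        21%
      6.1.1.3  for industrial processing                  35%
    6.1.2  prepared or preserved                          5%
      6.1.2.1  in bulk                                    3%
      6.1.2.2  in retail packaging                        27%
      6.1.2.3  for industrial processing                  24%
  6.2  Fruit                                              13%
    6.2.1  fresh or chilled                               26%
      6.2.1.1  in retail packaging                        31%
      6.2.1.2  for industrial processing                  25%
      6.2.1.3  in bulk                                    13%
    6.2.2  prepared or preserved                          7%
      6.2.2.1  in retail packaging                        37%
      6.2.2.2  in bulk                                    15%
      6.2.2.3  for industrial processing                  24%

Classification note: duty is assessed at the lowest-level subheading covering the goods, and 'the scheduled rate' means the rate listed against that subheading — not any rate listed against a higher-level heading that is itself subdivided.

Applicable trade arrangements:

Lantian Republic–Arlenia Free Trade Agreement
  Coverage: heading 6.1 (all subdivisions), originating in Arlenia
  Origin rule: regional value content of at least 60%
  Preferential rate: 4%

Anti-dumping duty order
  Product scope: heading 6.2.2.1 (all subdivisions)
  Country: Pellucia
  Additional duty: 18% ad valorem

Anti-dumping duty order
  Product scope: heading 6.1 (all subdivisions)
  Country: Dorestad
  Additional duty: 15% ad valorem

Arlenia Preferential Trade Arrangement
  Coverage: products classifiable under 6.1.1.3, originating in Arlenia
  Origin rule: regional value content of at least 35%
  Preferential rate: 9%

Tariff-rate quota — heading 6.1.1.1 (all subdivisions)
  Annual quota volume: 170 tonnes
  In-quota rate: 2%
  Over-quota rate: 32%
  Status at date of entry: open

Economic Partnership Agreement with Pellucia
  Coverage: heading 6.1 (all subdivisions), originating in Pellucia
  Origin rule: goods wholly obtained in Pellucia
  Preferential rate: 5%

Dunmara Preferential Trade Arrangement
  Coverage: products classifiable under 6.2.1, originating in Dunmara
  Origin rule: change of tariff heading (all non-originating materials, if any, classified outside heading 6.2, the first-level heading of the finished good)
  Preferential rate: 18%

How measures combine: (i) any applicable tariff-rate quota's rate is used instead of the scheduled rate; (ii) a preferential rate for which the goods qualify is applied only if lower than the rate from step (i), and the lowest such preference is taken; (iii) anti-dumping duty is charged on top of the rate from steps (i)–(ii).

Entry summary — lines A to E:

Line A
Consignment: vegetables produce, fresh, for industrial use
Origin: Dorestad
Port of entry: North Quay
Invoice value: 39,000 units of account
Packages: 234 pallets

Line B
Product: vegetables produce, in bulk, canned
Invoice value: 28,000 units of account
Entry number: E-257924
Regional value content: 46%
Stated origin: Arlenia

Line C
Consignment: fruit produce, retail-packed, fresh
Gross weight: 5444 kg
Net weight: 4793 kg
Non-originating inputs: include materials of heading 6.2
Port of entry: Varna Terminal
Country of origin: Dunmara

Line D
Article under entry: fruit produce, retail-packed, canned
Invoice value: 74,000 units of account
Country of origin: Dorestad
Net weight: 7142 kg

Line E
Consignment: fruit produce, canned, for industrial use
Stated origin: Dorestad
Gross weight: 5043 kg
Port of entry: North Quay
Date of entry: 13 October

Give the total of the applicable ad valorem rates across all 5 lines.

Line A: vegetables → 6.1; fresh → 6.1.1; for industrial use → 6.1.1.3. Scheduled 35%. anti-dumping (Dorestad, 6.1): +15%; total 35% + 15% = 50%. → 50%.
Line B: vegetables → 6.1; canned → 6.1.2; in bulk → 6.1.2.1. Scheduled 3%. Arlenia agreement on 6.1: RVC < 60%; Arlenia agreement on 6.1.1.3: 6.1.2.1 not covered. → 3%.
Line C: fruit → 6.2; fresh → 6.2.1; retail-packed → 6.2.1.1. Scheduled 31%. Dunmara agreement on 6.2.1: CTH not met. → 31%.
Line D: fruit → 6.2; canned → 6.2.2; retail-packed → 6.2.2.1. Scheduled 37%. No special measure applies. → 37%.
Line E: fruit → 6.2; canned → 6.2.2; for industrial use → 6.2.2.3. Scheduled 24%. No special measure applies. → 24%.
Sum: 50% + 3% + 31% + 37% + 24% = 145%.

145%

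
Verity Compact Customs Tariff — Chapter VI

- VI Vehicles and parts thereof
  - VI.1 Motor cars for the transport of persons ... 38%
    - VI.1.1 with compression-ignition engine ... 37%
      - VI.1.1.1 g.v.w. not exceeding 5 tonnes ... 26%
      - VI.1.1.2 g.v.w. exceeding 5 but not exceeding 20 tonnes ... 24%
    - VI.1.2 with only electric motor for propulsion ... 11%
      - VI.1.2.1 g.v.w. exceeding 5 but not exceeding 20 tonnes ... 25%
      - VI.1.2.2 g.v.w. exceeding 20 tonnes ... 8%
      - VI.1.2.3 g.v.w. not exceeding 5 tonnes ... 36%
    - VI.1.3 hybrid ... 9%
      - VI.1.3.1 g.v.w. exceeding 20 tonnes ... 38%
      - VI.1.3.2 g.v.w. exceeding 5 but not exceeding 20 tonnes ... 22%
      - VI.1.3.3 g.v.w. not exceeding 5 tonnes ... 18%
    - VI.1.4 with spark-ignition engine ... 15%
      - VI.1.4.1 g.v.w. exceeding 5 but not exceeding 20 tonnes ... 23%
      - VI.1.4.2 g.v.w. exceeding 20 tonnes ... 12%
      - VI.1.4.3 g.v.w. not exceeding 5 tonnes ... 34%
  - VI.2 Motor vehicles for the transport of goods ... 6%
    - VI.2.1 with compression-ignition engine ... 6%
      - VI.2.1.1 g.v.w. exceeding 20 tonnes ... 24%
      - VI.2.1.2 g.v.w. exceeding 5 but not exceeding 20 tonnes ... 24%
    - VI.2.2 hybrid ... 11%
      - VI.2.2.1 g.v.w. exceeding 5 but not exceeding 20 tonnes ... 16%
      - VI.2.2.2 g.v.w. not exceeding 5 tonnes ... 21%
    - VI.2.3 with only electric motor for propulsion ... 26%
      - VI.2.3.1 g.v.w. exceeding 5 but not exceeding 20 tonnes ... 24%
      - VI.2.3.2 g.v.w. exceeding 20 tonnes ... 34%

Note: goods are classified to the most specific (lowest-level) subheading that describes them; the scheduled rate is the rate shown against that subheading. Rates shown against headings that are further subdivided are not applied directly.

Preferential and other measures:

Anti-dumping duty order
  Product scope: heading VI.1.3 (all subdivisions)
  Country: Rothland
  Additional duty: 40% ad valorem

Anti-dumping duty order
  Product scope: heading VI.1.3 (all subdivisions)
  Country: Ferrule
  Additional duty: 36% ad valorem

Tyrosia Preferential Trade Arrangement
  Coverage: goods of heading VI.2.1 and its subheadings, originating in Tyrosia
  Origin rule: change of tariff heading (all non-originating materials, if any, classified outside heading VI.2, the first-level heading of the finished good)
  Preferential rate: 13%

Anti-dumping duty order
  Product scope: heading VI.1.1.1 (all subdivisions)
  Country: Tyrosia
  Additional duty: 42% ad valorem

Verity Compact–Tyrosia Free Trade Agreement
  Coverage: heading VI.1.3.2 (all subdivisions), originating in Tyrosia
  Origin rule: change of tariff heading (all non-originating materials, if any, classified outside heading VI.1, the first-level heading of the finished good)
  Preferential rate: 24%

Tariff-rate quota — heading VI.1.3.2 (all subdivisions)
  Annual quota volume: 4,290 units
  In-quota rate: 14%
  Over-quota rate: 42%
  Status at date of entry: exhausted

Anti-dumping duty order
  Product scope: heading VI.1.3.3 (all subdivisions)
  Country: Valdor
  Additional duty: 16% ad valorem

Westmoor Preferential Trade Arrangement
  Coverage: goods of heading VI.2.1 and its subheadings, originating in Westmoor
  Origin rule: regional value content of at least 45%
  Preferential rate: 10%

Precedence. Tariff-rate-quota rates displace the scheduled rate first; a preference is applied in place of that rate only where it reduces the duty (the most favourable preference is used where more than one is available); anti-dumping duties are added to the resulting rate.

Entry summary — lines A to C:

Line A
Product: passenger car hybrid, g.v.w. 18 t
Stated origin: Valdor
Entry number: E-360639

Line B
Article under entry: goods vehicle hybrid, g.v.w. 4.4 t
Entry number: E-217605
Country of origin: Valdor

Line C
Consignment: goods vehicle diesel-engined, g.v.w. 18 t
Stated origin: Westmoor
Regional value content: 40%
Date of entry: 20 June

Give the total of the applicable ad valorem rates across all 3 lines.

Line A: passenger car → VI.1; hybrid → VI.1.3; g.v.w. 18 t → VI.1.3.2. Scheduled 22%. quota on VI.1.3.2 exhausted → over-quota 42%. → 42%.
Line B: goods vehicle → VI.2; hybrid → VI.2.2; g.v.w. 4.4 t → VI.2.2.2. Scheduled 21%. No special measure applies. → 21%.
Line C: goods vehicle → VI.2; diesel-engined → VI.2.1; g.v.w. 18 t → VI.2.1.2. Scheduled 24%. Westmoor agreement on VI.2.1: RVC < 45%. → 24%.
Sum: 42% + 21% + 24% = 87%.

87%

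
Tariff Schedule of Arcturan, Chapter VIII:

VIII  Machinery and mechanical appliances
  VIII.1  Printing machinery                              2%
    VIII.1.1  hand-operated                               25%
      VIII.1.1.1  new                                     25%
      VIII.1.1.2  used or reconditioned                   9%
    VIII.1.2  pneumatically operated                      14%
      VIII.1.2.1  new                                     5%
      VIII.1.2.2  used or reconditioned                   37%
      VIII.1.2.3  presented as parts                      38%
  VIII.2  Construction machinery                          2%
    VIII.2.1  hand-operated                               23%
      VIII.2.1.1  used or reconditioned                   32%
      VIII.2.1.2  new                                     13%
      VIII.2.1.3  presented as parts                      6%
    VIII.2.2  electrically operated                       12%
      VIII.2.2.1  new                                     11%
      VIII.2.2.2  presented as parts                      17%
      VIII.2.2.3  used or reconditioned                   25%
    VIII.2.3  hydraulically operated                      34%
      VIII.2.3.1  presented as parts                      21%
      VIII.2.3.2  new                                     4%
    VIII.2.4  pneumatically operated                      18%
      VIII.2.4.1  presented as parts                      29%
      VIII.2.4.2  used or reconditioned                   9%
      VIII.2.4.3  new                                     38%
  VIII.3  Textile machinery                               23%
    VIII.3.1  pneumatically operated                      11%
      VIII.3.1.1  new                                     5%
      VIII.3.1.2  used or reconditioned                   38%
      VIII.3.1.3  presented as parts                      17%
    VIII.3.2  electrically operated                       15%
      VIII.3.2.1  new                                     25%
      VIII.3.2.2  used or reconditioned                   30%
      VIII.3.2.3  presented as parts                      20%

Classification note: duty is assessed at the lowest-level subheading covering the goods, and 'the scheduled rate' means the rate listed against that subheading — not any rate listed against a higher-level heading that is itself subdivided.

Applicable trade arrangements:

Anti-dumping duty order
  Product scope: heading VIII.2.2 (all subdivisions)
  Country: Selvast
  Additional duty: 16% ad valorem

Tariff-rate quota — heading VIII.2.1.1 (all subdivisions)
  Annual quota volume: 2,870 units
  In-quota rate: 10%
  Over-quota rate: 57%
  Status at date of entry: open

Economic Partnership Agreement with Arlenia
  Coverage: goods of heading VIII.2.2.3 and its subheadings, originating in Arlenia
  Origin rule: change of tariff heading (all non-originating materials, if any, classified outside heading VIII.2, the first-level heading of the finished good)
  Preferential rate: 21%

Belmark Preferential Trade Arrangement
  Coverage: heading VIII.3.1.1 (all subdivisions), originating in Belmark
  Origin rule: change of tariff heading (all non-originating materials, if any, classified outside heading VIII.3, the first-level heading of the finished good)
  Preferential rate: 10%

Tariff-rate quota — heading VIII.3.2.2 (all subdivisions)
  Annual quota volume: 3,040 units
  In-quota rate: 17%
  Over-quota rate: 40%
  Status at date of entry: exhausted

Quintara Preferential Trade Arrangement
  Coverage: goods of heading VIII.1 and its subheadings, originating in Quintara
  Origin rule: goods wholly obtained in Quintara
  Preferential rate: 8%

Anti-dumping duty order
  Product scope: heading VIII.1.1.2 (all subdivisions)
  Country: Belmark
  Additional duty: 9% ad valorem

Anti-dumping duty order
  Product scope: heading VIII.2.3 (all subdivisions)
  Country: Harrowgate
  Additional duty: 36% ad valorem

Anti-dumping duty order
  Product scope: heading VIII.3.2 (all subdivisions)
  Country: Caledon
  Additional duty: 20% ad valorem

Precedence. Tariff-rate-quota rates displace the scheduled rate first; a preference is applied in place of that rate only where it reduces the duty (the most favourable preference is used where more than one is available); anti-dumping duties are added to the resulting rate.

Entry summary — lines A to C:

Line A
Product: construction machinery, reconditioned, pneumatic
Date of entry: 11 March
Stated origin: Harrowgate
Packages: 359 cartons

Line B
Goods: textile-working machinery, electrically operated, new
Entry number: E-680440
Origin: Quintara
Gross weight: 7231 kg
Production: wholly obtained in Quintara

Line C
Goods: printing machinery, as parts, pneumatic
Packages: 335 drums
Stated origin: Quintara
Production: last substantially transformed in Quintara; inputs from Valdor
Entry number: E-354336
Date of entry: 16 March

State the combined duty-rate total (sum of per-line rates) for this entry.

Line A: construction → VIII.2; pneumatic → VIII.2.4; reconditioned → VIII.2.4.2. Scheduled 9%. No special measure applies. → 9%.
Line B: textile-working → VIII.3; electrically operated → VIII.3.2; new → VIII.3.2.1. Scheduled 25%. Quintara agreement on VIII.1: VIII.3.2.1 not covered. → 25%.
Line C: printing → VIII.1; pneumatic → VIII.1.2; as parts → VIII.1.2.3. Scheduled 38%. Quintara agreement on VIII.1: not wholly obtained. → 38%.
Sum: 9% + 25% + 38% = 72%.

72%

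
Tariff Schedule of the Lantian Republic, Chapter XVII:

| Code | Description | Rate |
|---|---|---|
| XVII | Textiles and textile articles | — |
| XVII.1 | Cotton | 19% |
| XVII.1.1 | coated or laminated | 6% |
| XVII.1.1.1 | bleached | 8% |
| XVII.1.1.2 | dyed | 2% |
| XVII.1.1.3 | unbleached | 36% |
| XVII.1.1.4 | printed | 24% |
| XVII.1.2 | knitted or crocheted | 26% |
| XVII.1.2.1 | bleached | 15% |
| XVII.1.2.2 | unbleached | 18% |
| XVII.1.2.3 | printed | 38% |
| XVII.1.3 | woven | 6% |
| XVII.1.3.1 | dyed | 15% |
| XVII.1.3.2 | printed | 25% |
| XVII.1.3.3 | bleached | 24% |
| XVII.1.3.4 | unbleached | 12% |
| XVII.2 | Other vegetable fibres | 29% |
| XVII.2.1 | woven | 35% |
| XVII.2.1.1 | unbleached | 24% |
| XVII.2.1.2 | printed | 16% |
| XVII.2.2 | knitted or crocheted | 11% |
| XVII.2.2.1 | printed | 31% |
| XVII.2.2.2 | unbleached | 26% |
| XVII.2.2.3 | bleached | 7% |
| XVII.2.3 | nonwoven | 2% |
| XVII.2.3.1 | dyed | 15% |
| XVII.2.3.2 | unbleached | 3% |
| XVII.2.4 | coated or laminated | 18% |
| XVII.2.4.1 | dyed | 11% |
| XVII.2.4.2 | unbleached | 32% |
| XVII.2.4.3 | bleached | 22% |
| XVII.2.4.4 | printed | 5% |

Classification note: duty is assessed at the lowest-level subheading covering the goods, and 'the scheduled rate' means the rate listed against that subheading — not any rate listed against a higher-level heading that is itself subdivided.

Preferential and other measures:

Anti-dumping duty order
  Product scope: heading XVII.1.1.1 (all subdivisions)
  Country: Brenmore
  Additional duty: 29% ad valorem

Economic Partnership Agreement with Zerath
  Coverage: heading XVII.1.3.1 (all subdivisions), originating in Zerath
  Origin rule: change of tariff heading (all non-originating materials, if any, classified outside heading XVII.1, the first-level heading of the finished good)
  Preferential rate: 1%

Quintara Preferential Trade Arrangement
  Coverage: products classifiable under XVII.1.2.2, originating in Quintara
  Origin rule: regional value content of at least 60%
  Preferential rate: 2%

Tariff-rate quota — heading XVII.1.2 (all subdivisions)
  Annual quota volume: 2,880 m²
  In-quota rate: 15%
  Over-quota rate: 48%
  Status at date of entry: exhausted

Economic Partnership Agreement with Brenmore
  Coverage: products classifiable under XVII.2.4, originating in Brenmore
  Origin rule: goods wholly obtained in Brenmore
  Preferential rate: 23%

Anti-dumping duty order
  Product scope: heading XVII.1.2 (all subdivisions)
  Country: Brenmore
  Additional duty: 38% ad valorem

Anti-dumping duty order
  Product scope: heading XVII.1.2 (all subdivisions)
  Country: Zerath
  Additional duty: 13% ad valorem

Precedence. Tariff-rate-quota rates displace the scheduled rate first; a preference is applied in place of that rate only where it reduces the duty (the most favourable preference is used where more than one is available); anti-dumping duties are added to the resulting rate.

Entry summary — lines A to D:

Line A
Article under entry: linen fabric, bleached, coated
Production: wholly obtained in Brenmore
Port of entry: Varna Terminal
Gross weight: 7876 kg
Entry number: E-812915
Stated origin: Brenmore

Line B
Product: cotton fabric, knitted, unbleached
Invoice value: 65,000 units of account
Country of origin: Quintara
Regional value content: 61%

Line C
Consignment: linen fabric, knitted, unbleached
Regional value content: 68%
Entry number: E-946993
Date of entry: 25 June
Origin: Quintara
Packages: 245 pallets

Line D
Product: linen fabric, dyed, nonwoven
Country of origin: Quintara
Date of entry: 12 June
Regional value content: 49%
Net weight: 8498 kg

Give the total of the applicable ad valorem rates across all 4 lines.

65%

Line A: linen → XVII.2; coated → XVII.2.4; bleached → XVII.2.4.3. Scheduled 22%. Brenmore agreement on XVII.2.4: wholly obtained → 23% available; preference 23% not lower than 22% → no reduction. → 22%.
Line B: cotton → XVII.1; knitted → XVII.1.2; unbleached → XVII.1.2.2. Scheduled 18%. quota on XVII.1.2 exhausted → over-quota 48%; Quintara agreement on XVII.1.2.2: RVC ≥ 60% → 2% available; preferential 2%. → 2%.
Line C: linen → XVII.2; knitted → XVII.2.2; unbleached → XVII.2.2.2. Scheduled 26%. Quintara agreement on XVII.1.2.2: XVII.2.2.2 not covered. → 26%.
Line D: linen → XVII.2; nonwoven → XVII.2.3; dyed → XVII.2.3.1. Scheduled 15%. Quintara agreement on XVII.1.2.2: XVII.2.3.1 not covered. → 15%.
Sum: 22% + 2% + 26% + 15% = 65%.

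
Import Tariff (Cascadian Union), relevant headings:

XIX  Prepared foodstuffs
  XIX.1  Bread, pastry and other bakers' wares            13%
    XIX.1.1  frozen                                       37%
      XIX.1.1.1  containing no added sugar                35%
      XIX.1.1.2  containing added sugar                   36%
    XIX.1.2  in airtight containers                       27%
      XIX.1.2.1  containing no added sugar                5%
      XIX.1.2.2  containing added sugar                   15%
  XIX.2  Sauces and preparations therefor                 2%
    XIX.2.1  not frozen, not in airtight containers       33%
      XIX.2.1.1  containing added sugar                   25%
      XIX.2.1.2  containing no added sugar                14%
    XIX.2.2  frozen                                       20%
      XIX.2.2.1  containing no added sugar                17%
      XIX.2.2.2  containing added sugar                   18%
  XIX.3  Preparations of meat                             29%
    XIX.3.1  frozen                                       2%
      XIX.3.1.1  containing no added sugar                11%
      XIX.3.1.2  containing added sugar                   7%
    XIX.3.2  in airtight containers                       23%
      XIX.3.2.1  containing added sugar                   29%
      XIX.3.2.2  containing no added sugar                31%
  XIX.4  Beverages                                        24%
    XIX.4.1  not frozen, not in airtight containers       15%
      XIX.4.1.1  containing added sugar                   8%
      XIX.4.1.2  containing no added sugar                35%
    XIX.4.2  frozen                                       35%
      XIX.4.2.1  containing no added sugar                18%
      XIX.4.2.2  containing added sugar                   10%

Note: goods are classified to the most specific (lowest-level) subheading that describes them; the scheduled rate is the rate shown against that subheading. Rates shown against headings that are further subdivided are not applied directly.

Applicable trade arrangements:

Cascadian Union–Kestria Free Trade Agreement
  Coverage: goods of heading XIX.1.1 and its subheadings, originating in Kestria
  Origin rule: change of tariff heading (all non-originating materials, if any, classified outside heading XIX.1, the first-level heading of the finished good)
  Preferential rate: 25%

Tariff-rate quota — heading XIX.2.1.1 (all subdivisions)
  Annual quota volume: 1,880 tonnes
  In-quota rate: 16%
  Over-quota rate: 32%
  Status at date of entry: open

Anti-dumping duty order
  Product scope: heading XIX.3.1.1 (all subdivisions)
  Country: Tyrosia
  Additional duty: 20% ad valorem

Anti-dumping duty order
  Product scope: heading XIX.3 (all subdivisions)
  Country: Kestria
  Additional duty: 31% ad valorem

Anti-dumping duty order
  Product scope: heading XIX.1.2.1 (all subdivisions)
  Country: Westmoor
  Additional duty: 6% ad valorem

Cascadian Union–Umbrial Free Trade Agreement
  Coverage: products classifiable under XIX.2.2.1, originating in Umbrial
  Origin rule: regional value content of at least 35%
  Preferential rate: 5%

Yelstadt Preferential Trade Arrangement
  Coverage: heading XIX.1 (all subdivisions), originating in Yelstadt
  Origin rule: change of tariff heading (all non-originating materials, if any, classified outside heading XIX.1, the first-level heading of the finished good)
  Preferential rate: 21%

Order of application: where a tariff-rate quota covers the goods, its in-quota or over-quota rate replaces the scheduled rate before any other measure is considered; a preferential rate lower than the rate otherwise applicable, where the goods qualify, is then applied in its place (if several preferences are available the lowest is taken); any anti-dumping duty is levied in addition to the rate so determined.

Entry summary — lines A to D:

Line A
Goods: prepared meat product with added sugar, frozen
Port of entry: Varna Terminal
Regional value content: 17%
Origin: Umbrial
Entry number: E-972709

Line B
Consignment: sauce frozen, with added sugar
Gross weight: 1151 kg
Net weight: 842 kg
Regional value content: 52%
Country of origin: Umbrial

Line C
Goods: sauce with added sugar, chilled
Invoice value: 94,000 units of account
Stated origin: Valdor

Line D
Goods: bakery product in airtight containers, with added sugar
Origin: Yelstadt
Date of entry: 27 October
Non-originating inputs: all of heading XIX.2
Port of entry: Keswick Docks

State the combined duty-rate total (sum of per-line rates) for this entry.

Line A: prepared meat product → XIX.3; frozen → XIX.3.1; with added sugar → XIX.3.1.2. Scheduled 7%. Umbrial agreement on XIX.2.2.1: XIX.3.1.2 not covered. → 7%.
Line B: sauce → XIX.2; frozen → XIX.2.2; with added sugar → XIX.2.2.2. Scheduled 18%. Umbrial agreement on XIX.2.2.1: XIX.2.2.2 not covered. → 18%.
Line C: sauce → XIX.2; chilled → XIX.2.1; with added sugar → XIX.2.1.1. Scheduled 25%. quota on XIX.2.1.1 open → in-quota 16%. → 16%.
Line D: bakery product → XIX.1; in airtight containers → XIX.1.2; with added sugar → XIX.1.2.2. Scheduled 15%. Yelstadt agreement on XIX.1: CTH met → 21% available; preference 21% not lower than 15% → no reduction. → 15%.
Sum: 7% + 18% + 16% + 15% = 56%.

56%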